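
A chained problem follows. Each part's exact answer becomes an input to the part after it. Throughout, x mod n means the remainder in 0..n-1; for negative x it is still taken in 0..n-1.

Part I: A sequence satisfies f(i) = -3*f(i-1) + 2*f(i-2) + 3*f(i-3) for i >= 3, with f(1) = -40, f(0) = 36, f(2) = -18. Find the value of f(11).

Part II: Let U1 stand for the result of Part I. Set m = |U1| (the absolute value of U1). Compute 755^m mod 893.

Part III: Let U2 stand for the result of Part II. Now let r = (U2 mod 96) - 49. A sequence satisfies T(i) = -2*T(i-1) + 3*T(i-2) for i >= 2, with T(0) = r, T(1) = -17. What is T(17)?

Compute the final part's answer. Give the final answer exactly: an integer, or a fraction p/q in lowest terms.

-64570097

Part I: f(3) = -3*(-18) + 2*(-40) + 3*(36) = 82; iterating: f(3)=82, f(4)=-402, f(5)=1316, f(6)=-4506, f(7)=14944, f(8)=-49896, f(9)=166058, f(10)=-553134, f(11)=1841830; answer 1841830
Part II: U1 = 1841830; m = 1841830; squarings mod 893: 755^1=755, 755^2=291, 755^4=739, 755^8=498, 755^16=643, 755^32=883, 755^64=100, 755^128=177, 755^256=74, 755^512=118, 755^1024=529, 755^2048=332, 755^4096=385, 755^8192=880, 755^16384=169, 755^32768=878, 755^65536=225, 755^131072=617, 755^262144=271, 755^524288=215, 755^1048576=682; 755^1841830 = 755^2 * 755^4 * 755^32 * 755^128 * 755^512 * 755^2048 * 755^4096 * 755^262144 * 755^524288 * 755^1048576 = 130 (mod 893); answer 130
Part III: U2 = 130; r = -15; T(2) = -2*(-17) + 3*(-15) = -11; iterating: T(2)=-11, T(3)=-29, T(4)=25, T(5)=-137, T(6)=349, T(7)=-1109, T(8)=3265, T(9)=-9857, T(10)=29509, T(11)=-88589, T(12)=265705, T(13)=-797177, T(14)=2391469, T(15)=-7174469, T(16)=21523345, T(17)=-64570097; answer -64570097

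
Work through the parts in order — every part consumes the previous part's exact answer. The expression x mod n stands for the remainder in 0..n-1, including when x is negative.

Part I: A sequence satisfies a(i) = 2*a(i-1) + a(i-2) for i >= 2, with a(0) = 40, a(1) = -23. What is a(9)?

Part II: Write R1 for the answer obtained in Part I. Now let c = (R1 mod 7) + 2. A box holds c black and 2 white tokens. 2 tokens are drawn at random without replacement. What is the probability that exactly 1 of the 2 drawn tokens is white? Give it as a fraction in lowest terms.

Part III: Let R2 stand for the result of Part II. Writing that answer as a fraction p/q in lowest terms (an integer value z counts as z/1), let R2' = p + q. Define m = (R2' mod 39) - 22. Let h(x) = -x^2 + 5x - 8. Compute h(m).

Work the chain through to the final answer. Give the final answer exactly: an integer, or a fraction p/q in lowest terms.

Part I: a(2) = 2*(-23) + 1*(40) = -6; iterating: a(2)=-6, a(3)=-35, a(4)=-76, a(5)=-187, a(6)=-450, a(7)=-1087, a(8)=-2624, a(9)=-6335; answer -6335
Part II: R1 = -6335; c = 2; total draws C(4,2) = 6; favorable C(2,1)*C(2,1) = 4; P = 2/3; answer 2/3
Part III: R2 = 2/3; threaded value p + q = 5; m = -17; -1*(-17)^2 + 5*(-17)^1 - 8 = (-289) + (-85) + (-8) = -382; answer -382

-382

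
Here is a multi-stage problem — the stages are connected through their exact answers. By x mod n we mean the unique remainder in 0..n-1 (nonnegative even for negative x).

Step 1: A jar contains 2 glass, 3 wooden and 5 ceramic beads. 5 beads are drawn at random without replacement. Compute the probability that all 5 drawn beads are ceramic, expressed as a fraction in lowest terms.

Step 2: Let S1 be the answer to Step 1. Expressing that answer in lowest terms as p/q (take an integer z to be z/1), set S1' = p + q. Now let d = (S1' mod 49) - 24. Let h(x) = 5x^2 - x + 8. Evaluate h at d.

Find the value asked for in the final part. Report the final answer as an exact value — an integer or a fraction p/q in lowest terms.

Step 1: total draws C(10,5) = 252; favorable C(5,5) = 1; P = 1/252; answer 1/252
Step 2: S1 = 1/252; threaded value p + q = 253; d = -16; 5*(-16)^2 - 1*(-16)^1 + 8 = (1280) + (16) + (8) = 1304; answer 1304

1304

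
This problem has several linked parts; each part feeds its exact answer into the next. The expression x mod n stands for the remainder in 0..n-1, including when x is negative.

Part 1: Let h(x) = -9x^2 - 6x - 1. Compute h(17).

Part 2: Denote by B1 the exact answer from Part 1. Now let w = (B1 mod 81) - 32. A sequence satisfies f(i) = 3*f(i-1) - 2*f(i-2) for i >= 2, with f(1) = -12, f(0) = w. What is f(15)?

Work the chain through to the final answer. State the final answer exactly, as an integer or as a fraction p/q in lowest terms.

Part 1: -9*(17)^2 - 6*(17)^1 - 1 = (-2601) + (-102) + (-1) = -2704; answer -2704
Part 2: B1 = -2704; w = 18; f(2) = 3*(-12) - 2*(18) = -72; iterating: f(2)=-72, f(3)=-192, f(4)=-432, f(5)=-912, f(6)=-1872, f(7)=-3792, f(8)=-7632, f(9)=-15312, f(10)=-30672, f(11)=-61392, f(12)=-122832, f(13)=-245712, f(14)=-491472, f(15)=-982992; answer -982992

-982992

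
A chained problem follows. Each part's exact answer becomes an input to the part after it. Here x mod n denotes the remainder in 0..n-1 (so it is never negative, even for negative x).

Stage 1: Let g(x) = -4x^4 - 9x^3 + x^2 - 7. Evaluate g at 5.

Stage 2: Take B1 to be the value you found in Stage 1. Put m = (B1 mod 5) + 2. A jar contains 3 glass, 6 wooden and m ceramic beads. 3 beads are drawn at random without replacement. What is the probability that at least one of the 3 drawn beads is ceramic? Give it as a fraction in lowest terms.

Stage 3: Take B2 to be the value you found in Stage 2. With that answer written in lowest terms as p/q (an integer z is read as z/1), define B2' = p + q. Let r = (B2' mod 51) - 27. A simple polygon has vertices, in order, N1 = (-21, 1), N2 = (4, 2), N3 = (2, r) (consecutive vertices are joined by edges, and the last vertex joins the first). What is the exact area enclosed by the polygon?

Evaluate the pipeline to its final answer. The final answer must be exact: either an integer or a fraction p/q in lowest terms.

74

Stage 1: -4*(5)^4 - 9*(5)^3 + 1*(5)^2 - 7 = (-2500) + (-1125) + (25) + (-7) = -3607; answer -3607
Stage 2: B1 = -3607; m = 5; total draws C(14,3) = 364; complement C(9,3) = 84; favorable 364 - 84 = 280; P = 10/13; answer 10/13
Stage 3: B2 = 10/13; threaded value p + q = 23; r = -4; cross terms: (-21*2 - 4*1)=-46, (4*-4 - 2*2)=-20, (2*1 - -21*-4)=-82; twice the area = |-148| = 148; area = 74; answer 74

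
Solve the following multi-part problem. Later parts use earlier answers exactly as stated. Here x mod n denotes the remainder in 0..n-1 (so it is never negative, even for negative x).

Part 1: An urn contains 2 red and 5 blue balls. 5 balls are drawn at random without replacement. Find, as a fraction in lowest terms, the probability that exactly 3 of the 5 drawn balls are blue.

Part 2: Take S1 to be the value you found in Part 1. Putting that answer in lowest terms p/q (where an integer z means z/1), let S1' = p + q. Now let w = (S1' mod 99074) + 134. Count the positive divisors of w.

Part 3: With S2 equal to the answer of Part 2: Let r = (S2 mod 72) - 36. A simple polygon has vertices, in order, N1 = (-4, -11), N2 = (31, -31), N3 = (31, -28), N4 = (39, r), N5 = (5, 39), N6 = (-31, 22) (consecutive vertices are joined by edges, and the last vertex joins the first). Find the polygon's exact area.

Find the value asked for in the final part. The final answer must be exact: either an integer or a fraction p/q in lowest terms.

Part 1: total draws C(7,5) = 21; favorable C(5,3)*C(2,2) = 10; P = 10/21; answer 10/21
Part 2: S1 = 10/21; threaded value p + q = 31; w = 165; 165 = 3 * 5 * 11; number of divisors = (1+1) * (1+1) * (1+1) = 8; answer 8
Part 3: S2 = 8; r = -28; cross terms: (-4*-31 - 31*-11)=465, (31*-28 - 31*-31)=93, (31*-28 - 39*-28)=224, (39*39 - 5*-28)=1661, (5*22 - -31*39)=1319, (-31*-11 - -4*22)=429; twice the area = |4191| = 4191; area = 4191/2; answer 4191/2

4191/2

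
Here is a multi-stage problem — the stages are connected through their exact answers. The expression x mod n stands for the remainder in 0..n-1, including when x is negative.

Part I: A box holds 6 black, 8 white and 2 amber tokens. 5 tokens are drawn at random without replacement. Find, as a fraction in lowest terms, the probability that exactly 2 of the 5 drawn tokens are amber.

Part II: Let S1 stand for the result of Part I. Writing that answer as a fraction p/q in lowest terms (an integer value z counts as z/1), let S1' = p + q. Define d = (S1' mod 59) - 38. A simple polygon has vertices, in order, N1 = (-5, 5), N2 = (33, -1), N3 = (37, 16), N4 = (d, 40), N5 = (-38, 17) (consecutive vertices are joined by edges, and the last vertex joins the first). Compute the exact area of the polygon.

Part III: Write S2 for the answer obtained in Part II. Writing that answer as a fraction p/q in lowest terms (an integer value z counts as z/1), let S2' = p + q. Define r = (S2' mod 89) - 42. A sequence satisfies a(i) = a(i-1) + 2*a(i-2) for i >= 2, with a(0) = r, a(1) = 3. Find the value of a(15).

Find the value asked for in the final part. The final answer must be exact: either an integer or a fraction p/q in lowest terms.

Part I: total draws C(16,5) = 4368; favorable C(2,2)*C(14,3) = 364; P = 1/12; answer 1/12
Part II: S1 = 1/12; threaded value p + q = 13; d = -25; cross terms: (-5*-1 - 33*5)=-160, (33*16 - 37*-1)=565, (37*40 - -25*16)=1880, (-25*17 - -38*40)=1095, (-38*5 - -5*17)=-105; twice the area = |3275| = 3275; area = 3275/2; answer 3275/2
Part III: S2 = 3275/2; threaded value p + q = 3277; r = 31; a(2) = 1*(3) + 2*(31) = 65; iterating: a(2)=65, a(3)=71, a(4)=201, a(5)=343, a(6)=745, a(7)=1431, a(8)=2921, a(9)=5783, a(10)=11625, a(11)=23191, a(12)=46441, a(13)=92823, a(14)=185705, a(15)=371351; answer 371351

371351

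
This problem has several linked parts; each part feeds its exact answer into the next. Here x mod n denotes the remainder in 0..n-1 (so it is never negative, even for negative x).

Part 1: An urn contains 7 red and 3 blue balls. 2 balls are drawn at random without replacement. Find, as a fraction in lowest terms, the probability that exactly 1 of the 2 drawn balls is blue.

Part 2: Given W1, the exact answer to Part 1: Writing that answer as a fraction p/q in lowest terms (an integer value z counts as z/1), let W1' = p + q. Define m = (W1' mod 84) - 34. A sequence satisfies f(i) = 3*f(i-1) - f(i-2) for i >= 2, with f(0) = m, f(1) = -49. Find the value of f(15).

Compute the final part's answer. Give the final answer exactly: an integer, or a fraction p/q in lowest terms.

Part 1: total draws C(10,2) = 45; favorable C(3,1)*C(7,1) = 21; P = 7/15; answer 7/15
Part 2: W1 = 7/15; threaded value p + q = 22; m = -12; f(2) = 3*(-49) - 1*(-12) = -135; iterating: f(2)=-135, f(3)=-356, f(4)=-933, f(5)=-2443, f(6)=-6396, f(7)=-16745, f(8)=-43839, f(9)=-114772, f(10)=-300477, f(11)=-786659, f(12)=-2059500, f(13)=-5391841, f(14)=-14116023, f(15)=-36956228; answer -36956228

-36956228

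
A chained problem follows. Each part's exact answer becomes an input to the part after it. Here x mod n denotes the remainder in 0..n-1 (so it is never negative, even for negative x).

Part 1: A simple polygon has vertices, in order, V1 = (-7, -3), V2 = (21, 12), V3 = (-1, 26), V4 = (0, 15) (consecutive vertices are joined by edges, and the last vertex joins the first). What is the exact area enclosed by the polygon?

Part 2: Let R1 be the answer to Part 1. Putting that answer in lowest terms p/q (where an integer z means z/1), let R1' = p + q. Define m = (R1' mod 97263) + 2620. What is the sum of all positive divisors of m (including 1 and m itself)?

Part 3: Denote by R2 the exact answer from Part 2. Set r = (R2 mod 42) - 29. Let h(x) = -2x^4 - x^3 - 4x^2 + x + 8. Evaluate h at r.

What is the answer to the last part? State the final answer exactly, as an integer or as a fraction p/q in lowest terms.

Part 1: cross terms: (-7*12 - 21*-3)=-21, (21*26 - -1*12)=558, (-1*15 - 0*26)=-15, (0*-3 - -7*15)=105; twice the area = |627| = 627; area = 627/2; answer 627/2
Part 2: R1 = 627/2; threaded value p + q = 629; m = 3249; 3249 = 3^2 * 19^2; sigma = (1 + 3 + 9) * (1 + 19 + 361) = 13 * 381 = 4953; answer 4953
Part 3: R2 = 4953; r = 10; -2*(10)^4 - 1*(10)^3 - 4*(10)^2 + 1*(10)^1 + 8 = (-20000) + (-1000) + (-400) + (10) + (8) = -21382; answer -21382

-21382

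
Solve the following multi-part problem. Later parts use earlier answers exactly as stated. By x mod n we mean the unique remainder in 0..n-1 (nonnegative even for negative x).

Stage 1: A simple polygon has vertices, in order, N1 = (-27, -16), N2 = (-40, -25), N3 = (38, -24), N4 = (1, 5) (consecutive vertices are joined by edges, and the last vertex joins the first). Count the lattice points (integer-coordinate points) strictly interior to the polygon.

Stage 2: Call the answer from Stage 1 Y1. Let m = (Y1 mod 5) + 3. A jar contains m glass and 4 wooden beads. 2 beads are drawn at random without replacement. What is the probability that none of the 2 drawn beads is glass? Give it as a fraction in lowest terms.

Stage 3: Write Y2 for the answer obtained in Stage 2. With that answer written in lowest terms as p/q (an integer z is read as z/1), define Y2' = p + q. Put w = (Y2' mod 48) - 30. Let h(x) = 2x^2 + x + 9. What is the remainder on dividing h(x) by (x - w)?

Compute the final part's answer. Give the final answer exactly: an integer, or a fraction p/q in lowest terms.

Stage 1: cross terms: (-27*-25 - -40*-16)=35, (-40*-24 - 38*-25)=1910, (38*5 - 1*-24)=214, (1*-16 - -27*5)=119; twice the area = |2278| = 2278; area = 1139; boundary points = 1 + 1 + 1 + 7 = 10; strictly interior points = area - boundary/2 + 1 = 1135; answer 1135
Stage 2: Y1 = 1135; m = 3; total draws C(7,2) = 21; favorable C(4,2) = 6; P = 2/7; answer 2/7
Stage 3: Y2 = 2/7; threaded value p + q = 9; w = -21; remainder = value at the root: 2*(-21)^2 + 1*(-21)^1 + 9 = (882) + (-21) + (9) = 870; answer 870

870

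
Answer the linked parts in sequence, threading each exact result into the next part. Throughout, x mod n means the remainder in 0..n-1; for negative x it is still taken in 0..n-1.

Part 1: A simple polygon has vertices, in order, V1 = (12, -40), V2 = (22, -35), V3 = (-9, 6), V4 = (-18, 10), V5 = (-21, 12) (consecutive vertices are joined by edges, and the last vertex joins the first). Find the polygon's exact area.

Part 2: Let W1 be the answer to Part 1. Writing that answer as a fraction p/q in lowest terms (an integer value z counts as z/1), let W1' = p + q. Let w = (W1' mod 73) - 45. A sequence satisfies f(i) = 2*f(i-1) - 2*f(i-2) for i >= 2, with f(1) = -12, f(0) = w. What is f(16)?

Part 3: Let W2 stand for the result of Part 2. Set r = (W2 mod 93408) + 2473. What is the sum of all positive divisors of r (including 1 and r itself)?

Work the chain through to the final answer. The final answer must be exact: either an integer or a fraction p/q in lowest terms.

127360

Part 1: cross terms: (12*-35 - 22*-40)=460, (22*6 - -9*-35)=-183, (-9*10 - -18*6)=18, (-18*12 - -21*10)=-6, (-21*-40 - 12*12)=696; twice the area = |985| = 985; area = 985/2; answer 985/2
Part 2: W1 = 985/2; threaded value p + q = 987; w = -7; f(2) = 2*(-12) - 2*(-7) = -10; iterating: f(2)=-10, f(3)=4, f(4)=28, f(5)=48, f(6)=40, f(7)=-16, f(8)=-112, f(9)=-192, f(10)=-160, f(11)=64, f(12)=448, f(13)=768, f(14)=640, f(15)=-256, f(16)=-1792; answer -1792
Part 3: W2 = -1792; r = 94089; 94089 = 3 * 79 * 397; sigma = (1 + 3) * (1 + 79) * (1 + 397) = 4 * 80 * 398 = 127360; answer 127360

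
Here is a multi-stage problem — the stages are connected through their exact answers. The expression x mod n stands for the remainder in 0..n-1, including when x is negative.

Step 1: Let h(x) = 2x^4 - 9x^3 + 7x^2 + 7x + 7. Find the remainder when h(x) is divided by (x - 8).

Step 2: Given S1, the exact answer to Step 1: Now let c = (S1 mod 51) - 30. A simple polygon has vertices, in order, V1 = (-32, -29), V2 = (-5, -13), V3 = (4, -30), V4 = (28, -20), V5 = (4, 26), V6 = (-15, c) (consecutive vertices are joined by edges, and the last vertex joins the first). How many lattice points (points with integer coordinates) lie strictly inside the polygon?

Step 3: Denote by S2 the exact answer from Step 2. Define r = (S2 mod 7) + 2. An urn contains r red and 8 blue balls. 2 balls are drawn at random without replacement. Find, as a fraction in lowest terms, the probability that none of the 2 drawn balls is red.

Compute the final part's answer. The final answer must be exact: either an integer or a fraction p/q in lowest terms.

Step 1: remainder = value at the root: 2*(8)^4 - 9*(8)^3 + 7*(8)^2 + 7*(8)^1 + 7 = (8192) + (-4608) + (448) + (56) + (7) = 4095; answer 4095
Step 2: S1 = 4095; c = -15; cross terms: (-32*-13 - -5*-29)=271, (-5*-30 - 4*-13)=202, (4*-20 - 28*-30)=760, (28*26 - 4*-20)=808, (4*-15 - -15*26)=330, (-15*-29 - -32*-15)=-45; twice the area = |2326| = 2326; area = 1163; boundary points = 1 + 1 + 2 + 2 + 1 + 1 = 8; strictly interior points = area - boundary/2 + 1 = 1160; answer 1160
Step 3: S2 = 1160; r = 7; total draws C(15,2) = 105; favorable C(8,2) = 28; P = 4/15; answer 4/15

4/15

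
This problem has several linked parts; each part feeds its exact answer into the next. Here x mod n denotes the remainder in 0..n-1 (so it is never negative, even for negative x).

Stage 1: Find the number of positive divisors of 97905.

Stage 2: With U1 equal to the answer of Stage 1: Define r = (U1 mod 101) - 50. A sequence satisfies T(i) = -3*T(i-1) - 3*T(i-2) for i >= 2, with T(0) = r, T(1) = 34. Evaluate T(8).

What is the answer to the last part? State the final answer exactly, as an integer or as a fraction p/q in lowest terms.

0

Stage 1: 97905 = 3 * 5 * 61 * 107; number of divisors = (1+1) * (1+1) * (1+1) * (1+1) = 16; answer 16
Stage 2: U1 = 16; r = -34; T(2) = -3*(34) - 3*(-34) = 0; iterating: T(2)=0, T(3)=-102, T(4)=306, T(5)=-612, T(6)=918, T(7)=-918, T(8)=0; answer 0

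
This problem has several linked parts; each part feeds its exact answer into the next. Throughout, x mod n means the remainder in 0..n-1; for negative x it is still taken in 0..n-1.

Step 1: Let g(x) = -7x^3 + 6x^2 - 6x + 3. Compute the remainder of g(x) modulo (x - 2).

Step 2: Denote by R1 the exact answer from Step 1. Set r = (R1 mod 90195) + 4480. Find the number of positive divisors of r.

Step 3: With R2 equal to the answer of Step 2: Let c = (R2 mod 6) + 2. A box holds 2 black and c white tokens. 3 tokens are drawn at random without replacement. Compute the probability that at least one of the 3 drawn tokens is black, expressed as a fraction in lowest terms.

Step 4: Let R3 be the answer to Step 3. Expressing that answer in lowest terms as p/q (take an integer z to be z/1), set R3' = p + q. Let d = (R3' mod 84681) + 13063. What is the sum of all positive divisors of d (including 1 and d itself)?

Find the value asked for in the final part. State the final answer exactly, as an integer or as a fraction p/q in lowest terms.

Step 1: remainder = value at the root: -7*(2)^3 + 6*(2)^2 - 6*(2)^1 + 3 = (-56) + (24) + (-12) + (3) = -41; answer -41
Step 2: R1 = -41; r = 94634; 94634 = 2 * 47317; number of divisors = (1+1) * (1+1) = 4; answer 4
Step 3: R2 = 4; c = 6; total draws C(8,3) = 56; complement C(6,3) = 20; favorable 56 - 20 = 36; P = 9/14; answer 9/14
Step 4: R3 = 9/14; threaded value p + q = 23; d = 13086; 13086 = 2 * 3^2 * 727; sigma = (1 + 2) * (1 + 3 + 9) * (1 + 727) = 3 * 13 * 728 = 28392; answer 28392

28392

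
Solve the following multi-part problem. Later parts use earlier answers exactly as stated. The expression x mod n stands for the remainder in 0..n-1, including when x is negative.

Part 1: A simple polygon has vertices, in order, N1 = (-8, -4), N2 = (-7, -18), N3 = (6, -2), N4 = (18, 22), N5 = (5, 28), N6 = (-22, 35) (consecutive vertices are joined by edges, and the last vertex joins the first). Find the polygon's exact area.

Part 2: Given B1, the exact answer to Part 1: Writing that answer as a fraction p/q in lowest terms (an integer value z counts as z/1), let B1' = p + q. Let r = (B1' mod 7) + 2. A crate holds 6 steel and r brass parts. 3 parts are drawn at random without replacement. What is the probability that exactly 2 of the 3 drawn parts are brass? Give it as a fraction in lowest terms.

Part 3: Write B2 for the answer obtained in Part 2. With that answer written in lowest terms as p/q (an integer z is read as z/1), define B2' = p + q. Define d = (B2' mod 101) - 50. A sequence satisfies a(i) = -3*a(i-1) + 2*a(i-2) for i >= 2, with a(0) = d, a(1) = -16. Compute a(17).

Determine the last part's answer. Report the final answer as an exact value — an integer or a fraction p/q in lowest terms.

Part 1: cross terms: (-8*-18 - -7*-4)=116, (-7*-2 - 6*-18)=122, (6*22 - 18*-2)=168, (18*28 - 5*22)=394, (5*35 - -22*28)=791, (-22*-4 - -8*35)=368; twice the area = |1959| = 1959; area = 1959/2; answer 1959/2
Part 2: B1 = 1959/2; threaded value p + q = 1961; r = 3; total draws C(9,3) = 84; favorable C(3,2)*C(6,1) = 18; P = 3/14; answer 3/14
Part 3: B2 = 3/14; threaded value p + q = 17; d = -33; a(2) = -3*(-16) + 2*(-33) = -18; iterating: a(2)=-18, a(3)=22, a(4)=-102, a(5)=350, a(6)=-1254, a(7)=4462, a(8)=-15894, a(9)=56606, a(10)=-201606, a(11)=718030, a(12)=-2557302, a(13)=9107966, a(14)=-32438502, a(15)=115531438, a(16)=-411471318, a(17)=1465476830; answer 1465476830

1465476830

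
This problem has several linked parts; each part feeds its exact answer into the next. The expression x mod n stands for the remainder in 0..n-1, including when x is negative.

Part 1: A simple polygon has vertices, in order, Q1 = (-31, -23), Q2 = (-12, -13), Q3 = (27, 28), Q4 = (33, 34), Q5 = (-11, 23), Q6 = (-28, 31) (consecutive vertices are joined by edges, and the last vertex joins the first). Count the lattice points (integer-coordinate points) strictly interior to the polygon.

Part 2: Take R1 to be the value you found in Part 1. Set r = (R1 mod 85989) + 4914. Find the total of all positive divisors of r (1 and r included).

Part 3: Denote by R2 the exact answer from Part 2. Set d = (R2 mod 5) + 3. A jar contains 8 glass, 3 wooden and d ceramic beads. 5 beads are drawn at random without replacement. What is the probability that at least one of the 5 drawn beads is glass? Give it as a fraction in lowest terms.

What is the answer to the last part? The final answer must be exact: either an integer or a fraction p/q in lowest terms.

142/143

Part 1: cross terms: (-31*-13 - -12*-23)=127, (-12*28 - 27*-13)=15, (27*34 - 33*28)=-6, (33*23 - -11*34)=1133, (-11*31 - -28*23)=303, (-28*-23 - -31*31)=1605; twice the area = |3177| = 3177; area = 3177/2; boundary points = 1 + 1 + 6 + 11 + 1 + 3 = 23; strictly interior points = area - boundary/2 + 1 = 1578; answer 1578
Part 2: R1 = 1578; r = 6492; 6492 = 2^2 * 3 * 541; sigma = (1 + 2 + 4) * (1 + 3) * (1 + 541) = 7 * 4 * 542 = 15176; answer 15176
Part 3: R2 = 15176; d = 4; total draws C(15,5) = 3003; complement C(7,5) = 21; favorable 3003 - 21 = 2982; P = 142/143; answer 142/143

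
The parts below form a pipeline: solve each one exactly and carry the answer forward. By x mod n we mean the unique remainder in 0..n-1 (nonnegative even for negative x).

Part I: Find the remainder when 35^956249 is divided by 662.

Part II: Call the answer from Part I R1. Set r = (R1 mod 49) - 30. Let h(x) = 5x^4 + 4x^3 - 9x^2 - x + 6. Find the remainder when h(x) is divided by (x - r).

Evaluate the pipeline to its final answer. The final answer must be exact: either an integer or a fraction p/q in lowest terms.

1345805

Part I: squarings mod 662: 35^1=35, 35^2=563, 35^4=533, 35^8=91, 35^16=337, 35^32=367, 35^64=303, 35^128=453, 35^256=651, 35^512=121, 35^1024=77, 35^2048=633, 35^4096=179, 35^8192=265, 35^16384=53, 35^32768=161, 35^65536=103, 35^131072=17, 35^262144=289, 35^524288=109; 35^956249 = 35^1 * 35^8 * 35^16 * 35^64 * 35^256 * 35^512 * 35^1024 * 35^4096 * 35^32768 * 35^131072 * 35^262144 * 35^524288 = 301 (mod 662); answer 301
Part II: R1 = 301; r = -23; remainder = value at the root: 5*(-23)^4 + 4*(-23)^3 - 9*(-23)^2 - 1*(-23)^1 + 6 = (1399205) + (-48668) + (-4761) + (23) + (6) = 1345805; answer 1345805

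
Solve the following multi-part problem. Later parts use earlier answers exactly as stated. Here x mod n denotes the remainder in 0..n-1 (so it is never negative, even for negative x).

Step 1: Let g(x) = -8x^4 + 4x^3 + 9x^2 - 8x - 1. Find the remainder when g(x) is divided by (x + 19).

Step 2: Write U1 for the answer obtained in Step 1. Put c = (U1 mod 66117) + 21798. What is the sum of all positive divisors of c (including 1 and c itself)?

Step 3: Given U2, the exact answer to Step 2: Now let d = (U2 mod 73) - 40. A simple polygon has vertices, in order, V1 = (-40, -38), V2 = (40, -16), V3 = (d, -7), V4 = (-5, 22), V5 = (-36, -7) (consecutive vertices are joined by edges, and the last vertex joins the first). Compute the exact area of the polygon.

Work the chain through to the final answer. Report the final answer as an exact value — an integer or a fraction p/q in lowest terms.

1576

Step 1: remainder = value at the root: -8*(-19)^4 + 4*(-19)^3 + 9*(-19)^2 - 8*(-19)^1 - 1 = (-1042568) + (-27436) + (3249) + (152) + (-1) = -1066604; answer -1066604
Step 2: U1 = -1066604; c = 79183; 79183 = 13 * 6091; sigma = (1 + 13) * (1 + 6091) = 14 * 6092 = 85288; answer 85288
Step 3: U2 = 85288; d = -16; cross terms: (-40*-16 - 40*-38)=2160, (40*-7 - -16*-16)=-536, (-16*22 - -5*-7)=-387, (-5*-7 - -36*22)=827, (-36*-38 - -40*-7)=1088; twice the area = |3152| = 3152; area = 1576; answer 1576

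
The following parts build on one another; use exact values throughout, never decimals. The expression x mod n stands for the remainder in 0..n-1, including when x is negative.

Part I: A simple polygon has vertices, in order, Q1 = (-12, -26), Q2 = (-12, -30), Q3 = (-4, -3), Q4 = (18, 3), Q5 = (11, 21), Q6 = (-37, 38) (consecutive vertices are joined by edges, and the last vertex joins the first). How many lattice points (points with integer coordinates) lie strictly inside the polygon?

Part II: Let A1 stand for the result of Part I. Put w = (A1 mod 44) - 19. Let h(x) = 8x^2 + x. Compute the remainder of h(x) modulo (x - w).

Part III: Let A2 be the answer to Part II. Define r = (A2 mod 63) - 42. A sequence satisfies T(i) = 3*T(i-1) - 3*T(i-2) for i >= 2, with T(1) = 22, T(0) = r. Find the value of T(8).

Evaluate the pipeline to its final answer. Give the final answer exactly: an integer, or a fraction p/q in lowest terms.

-3483

Part I: cross terms: (-12*-30 - -12*-26)=48, (-12*-3 - -4*-30)=-84, (-4*3 - 18*-3)=42, (18*21 - 11*3)=345, (11*38 - -37*21)=1195, (-37*-26 - -12*38)=1418; twice the area = |2964| = 2964; area = 1482; boundary points = 4 + 1 + 2 + 1 + 1 + 1 = 10; strictly interior points = area - boundary/2 + 1 = 1478; answer 1478
Part II: A1 = 1478; w = 7; remainder = value at the root: 8*(7)^2 + 1*(7)^1 = (392) + (7) = 399; answer 399
Part III: A2 = 399; r = -21; T(2) = 3*(22) - 3*(-21) = 129; iterating: T(2)=129, T(3)=321, T(4)=576, T(5)=765, T(6)=567, T(7)=-594, T(8)=-3483; answer -3483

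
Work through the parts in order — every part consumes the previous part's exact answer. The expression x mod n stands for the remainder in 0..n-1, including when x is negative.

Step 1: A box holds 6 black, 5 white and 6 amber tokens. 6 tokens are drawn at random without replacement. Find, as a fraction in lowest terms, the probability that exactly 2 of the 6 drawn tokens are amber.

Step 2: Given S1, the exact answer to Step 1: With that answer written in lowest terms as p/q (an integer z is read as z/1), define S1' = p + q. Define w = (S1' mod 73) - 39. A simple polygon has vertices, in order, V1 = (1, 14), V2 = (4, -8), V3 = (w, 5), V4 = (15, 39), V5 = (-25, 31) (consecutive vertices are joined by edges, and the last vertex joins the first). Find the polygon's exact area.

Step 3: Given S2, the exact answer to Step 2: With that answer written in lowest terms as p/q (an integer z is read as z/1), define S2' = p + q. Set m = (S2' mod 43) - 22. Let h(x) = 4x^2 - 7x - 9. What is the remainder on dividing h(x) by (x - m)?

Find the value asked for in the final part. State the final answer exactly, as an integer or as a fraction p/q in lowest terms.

83

Step 1: total draws C(17,6) = 12376; favorable C(6,2)*C(11,4) = 4950; P = 2475/6188; answer 2475/6188
Step 2: S1 = 2475/6188; threaded value p + q = 8663; w = 10; cross terms: (1*-8 - 4*14)=-64, (4*5 - 10*-8)=100, (10*39 - 15*5)=315, (15*31 - -25*39)=1440, (-25*14 - 1*31)=-381; twice the area = |1410| = 1410; area = 705; answer 705
Step 3: S2 = 705; threaded value p + q = 706; m = -4; remainder = value at the root: 4*(-4)^2 - 7*(-4)^1 - 9 = (64) + (28) + (-9) = 83; answer 83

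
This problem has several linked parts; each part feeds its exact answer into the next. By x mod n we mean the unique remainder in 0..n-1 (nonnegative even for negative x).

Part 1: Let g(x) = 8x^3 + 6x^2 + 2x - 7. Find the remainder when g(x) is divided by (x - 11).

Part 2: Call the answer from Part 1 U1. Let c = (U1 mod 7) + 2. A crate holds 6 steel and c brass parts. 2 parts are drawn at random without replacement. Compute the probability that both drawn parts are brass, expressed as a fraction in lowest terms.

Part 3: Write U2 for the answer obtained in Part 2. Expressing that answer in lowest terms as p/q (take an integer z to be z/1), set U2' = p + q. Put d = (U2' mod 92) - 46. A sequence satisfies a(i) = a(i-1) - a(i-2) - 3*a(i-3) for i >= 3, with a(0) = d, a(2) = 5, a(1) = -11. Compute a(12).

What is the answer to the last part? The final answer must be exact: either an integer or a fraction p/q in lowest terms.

-3361

Part 1: remainder = value at the root: 8*(11)^3 + 6*(11)^2 + 2*(11)^1 - 7 = (10648) + (726) + (22) + (-7) = 11389; answer 11389
Part 2: U1 = 11389; c = 2; total draws C(8,2) = 28; favorable C(2,2) = 1; P = 1/28; answer 1/28
Part 3: U2 = 1/28; threaded value p + q = 29; d = -17; a(3) = 1*(5) - 1*(-11) - 3*(-17) = 67; iterating: a(3)=67, a(4)=95, a(5)=13, a(6)=-283, a(7)=-581, a(8)=-337, a(9)=1093, a(10)=3173, a(11)=3091, a(12)=-3361; answer -3361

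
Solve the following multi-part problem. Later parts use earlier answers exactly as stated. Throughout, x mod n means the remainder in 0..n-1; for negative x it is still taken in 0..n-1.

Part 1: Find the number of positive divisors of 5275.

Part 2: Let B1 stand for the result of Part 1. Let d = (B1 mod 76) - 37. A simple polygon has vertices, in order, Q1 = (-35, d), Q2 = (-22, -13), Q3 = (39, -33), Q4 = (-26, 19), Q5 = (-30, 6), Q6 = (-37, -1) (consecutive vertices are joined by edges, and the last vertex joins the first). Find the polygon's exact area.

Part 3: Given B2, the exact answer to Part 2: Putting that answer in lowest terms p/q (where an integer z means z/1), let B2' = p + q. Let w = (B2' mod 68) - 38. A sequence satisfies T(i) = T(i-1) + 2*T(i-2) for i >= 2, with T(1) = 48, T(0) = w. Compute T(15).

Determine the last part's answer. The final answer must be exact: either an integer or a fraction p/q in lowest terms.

Part 1: 5275 = 5^2 * 211; number of divisors = (2+1) * (1+1) = 6; answer 6
Part 2: B1 = 6; d = -31; cross terms: (-35*-13 - -22*-31)=-227, (-22*-33 - 39*-13)=1233, (39*19 - -26*-33)=-117, (-26*6 - -30*19)=414, (-30*-1 - -37*6)=252, (-37*-31 - -35*-1)=1112; twice the area = |2667| = 2667; area = 2667/2; answer 2667/2
Part 3: B2 = 2667/2; threaded value p + q = 2669; w = -21; T(2) = 1*(48) + 2*(-21) = 6; iterating: T(2)=6, T(3)=102, T(4)=114, T(5)=318, T(6)=546, T(7)=1182, T(8)=2274, T(9)=4638, T(10)=9186, T(11)=18462, T(12)=36834, T(13)=73758, T(14)=147426, T(15)=294942; answer 294942

294942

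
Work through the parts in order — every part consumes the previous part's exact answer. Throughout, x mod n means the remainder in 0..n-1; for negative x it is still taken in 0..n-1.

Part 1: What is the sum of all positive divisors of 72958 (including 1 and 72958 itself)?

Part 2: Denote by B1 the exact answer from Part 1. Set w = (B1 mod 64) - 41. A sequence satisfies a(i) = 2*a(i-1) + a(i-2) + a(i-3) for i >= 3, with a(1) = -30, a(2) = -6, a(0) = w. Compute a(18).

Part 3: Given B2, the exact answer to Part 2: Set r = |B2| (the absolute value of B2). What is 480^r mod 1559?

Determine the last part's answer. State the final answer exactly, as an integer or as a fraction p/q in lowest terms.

Part 1: 72958 = 2 * 36479; sigma = (1 + 2) * (1 + 36479) = 3 * 36480 = 109440; answer 109440
Part 2: B1 = 109440; w = -41; a(3) = 2*(-6) + 1*(-30) + 1*(-41) = -83; iterating: a(3)=-83, a(4)=-202, a(5)=-493, a(6)=-1271, a(7)=-3237, a(8)=-8238, a(9)=-20984, a(10)=-53443, a(11)=-136108, a(12)=-346643, a(13)=-882837, a(14)=-2248425, a(15)=-5726330, a(16)=-14583922, a(17)=-37142599, a(18)=-94595450; answer -94595450
Part 3: B2 = -94595450; r = 94595450; squarings mod 1559: 480^1=480, 480^2=1227, 480^4=1094, 480^8=1083, 480^16=521, 480^32=175, 480^64=1004, 480^128=902, 480^256=1365, 480^512=220, 480^1024=71, 480^2048=364, 480^4096=1540, 480^8192=361, 480^16384=924, 480^32768=1003, 480^65536=454, 480^131072=328, 480^262144=13, 480^524288=169, 480^1048576=499, 480^2097152=1120, 480^4194304=964, 480^8388608=132, 480^16777216=275, 480^33554432=793, 480^67108864=572; 480^94595450 = 480^2 * 480^8 * 480^16 * 480^32 * 480^64 * 480^256 * 480^2048 * 480^8192 * 480^16384 * 480^65536 * 480^131072 * 480^2097152 * 480^8388608 * 480^16777216 * 480^67108864 = 110 (mod 1559); answer 110

110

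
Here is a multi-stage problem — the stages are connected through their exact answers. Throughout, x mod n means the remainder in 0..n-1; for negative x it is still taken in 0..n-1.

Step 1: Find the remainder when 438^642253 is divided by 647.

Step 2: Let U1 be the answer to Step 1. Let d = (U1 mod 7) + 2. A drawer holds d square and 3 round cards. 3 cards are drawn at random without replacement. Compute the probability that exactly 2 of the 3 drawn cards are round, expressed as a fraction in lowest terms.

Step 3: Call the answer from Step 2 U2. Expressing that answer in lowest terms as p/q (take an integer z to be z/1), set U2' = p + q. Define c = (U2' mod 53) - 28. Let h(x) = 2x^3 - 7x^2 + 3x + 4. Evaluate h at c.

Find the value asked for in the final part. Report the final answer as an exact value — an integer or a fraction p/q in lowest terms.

-18856

Step 1: squarings mod 647: 438^1=438, 438^2=332, 438^4=234, 438^8=408, 438^16=185, 438^32=581, 438^64=474, 438^128=167, 438^256=68, 438^512=95, 438^1024=614, 438^2048=442, 438^4096=617, 438^8192=253, 438^16384=603, 438^32768=642, 438^65536=25, 438^131072=625, 438^262144=484, 438^524288=42; 438^642253 = 438^1 * 438^4 * 438^8 * 438^64 * 438^128 * 438^1024 * 438^2048 * 438^16384 * 438^32768 * 438^65536 * 438^524288 = 35 (mod 647); answer 35
Step 2: U1 = 35; d = 2; total draws C(5,3) = 10; favorable C(3,2)*C(2,1) = 6; P = 3/5; answer 3/5
Step 3: U2 = 3/5; threaded value p + q = 8; c = -20; 2*(-20)^3 - 7*(-20)^2 + 3*(-20)^1 + 4 = (-16000) + (-2800) + (-60) + (4) = -18856; answer -18856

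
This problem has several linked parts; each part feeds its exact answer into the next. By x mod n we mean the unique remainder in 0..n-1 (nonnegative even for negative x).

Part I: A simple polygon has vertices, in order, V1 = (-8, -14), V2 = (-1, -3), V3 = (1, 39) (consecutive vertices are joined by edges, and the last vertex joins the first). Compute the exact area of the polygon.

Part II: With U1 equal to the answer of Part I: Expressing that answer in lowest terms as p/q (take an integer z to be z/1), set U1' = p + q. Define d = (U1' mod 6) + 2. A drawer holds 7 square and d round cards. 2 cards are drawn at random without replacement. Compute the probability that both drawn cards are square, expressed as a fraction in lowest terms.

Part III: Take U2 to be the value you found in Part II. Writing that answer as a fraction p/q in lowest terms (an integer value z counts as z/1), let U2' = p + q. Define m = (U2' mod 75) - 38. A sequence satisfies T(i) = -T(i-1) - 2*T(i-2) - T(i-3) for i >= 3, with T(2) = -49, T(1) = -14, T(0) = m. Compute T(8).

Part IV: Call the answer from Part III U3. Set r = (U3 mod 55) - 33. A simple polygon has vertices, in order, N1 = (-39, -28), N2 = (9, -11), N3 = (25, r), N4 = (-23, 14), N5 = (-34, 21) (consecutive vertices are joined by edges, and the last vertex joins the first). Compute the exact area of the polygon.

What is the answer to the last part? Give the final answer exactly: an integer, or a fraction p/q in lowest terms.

Part I: cross terms: (-8*-3 - -1*-14)=10, (-1*39 - 1*-3)=-36, (1*-14 - -8*39)=298; twice the area = |272| = 272; area = 136; answer 136
Part II: U1 = 136; threaded value p + q = 137; d = 7; total draws C(14,2) = 91; favorable C(7,2) = 21; P = 3/13; answer 3/13
Part III: U2 = 3/13; threaded value p + q = 16; m = -22; T(3) = -1*(-49) - 2*(-14) - 1*(-22) = 99; iterating: T(3)=99, T(4)=13, T(5)=-162, T(6)=37, T(7)=274, T(8)=-186; answer -186
Part IV: U3 = -186; r = 1; cross terms: (-39*-11 - 9*-28)=681, (9*1 - 25*-11)=284, (25*14 - -23*1)=373, (-23*21 - -34*14)=-7, (-34*-28 - -39*21)=1771; twice the area = |3102| = 3102; area = 1551; answer 1551

1551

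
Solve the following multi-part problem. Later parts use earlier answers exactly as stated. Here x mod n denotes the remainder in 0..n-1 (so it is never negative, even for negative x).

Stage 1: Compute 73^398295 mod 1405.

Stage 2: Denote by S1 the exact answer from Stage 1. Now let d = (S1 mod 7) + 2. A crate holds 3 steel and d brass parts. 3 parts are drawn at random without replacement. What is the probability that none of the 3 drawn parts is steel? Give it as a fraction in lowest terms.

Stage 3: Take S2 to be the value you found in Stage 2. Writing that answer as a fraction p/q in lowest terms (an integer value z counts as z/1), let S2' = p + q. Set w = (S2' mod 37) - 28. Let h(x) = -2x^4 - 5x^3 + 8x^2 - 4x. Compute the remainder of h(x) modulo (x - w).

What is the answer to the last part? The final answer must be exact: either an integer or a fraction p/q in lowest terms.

-237

Stage 1: squarings mod 1405: 73^1=73, 73^2=1114, 73^4=381, 73^8=446, 73^16=811, 73^32=181, 73^64=446, 73^128=811, 73^256=181, 73^512=446, 73^1024=811, 73^2048=181, 73^4096=446, 73^8192=811, 73^16384=181, 73^32768=446, 73^65536=811, 73^131072=181, 73^262144=446; 73^398295 = 73^1 * 73^2 * 73^4 * 73^16 * 73^64 * 73^128 * 73^256 * 73^512 * 73^4096 * 73^131072 * 73^262144 = 47 (mod 1405); answer 47
Stage 2: S1 = 47; d = 7; total draws C(10,3) = 120; favorable C(7,3) = 35; P = 7/24; answer 7/24
Stage 3: S2 = 7/24; threaded value p + q = 31; w = 3; remainder = value at the root: -2*(3)^4 - 5*(3)^3 + 8*(3)^2 - 4*(3)^1 = (-162) + (-135) + (72) + (-12) = -237; answer -237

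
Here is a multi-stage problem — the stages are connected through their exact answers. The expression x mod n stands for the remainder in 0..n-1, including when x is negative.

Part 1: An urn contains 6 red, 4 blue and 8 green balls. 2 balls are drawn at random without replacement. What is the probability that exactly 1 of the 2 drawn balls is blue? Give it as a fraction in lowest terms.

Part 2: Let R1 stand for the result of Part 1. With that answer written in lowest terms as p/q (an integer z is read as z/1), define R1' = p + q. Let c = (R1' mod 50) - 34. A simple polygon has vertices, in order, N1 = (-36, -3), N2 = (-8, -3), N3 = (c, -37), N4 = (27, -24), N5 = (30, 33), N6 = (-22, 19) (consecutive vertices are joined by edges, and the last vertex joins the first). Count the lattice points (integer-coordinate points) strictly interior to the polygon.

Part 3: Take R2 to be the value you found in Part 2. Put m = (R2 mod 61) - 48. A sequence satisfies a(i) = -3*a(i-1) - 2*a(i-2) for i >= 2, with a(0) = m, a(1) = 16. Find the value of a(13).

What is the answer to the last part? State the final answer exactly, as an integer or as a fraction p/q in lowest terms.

-229304

Part 1: total draws C(18,2) = 153; favorable C(4,1)*C(14,1) = 56; P = 56/153; answer 56/153
Part 2: R1 = 56/153; threaded value p + q = 209; c = -25; cross terms: (-36*-3 - -8*-3)=84, (-8*-37 - -25*-3)=221, (-25*-24 - 27*-37)=1599, (27*33 - 30*-24)=1611, (30*19 - -22*33)=1296, (-22*-3 - -36*19)=750; twice the area = |5561| = 5561; area = 5561/2; boundary points = 28 + 17 + 13 + 3 + 2 + 2 = 65; strictly interior points = area - boundary/2 + 1 = 2749; answer 2749
Part 3: R2 = 2749; m = -44; a(2) = -3*(16) - 2*(-44) = 40; iterating: a(2)=40, a(3)=-152, a(4)=376, a(5)=-824, a(6)=1720, a(7)=-3512, a(8)=7096, a(9)=-14264, a(10)=28600, a(11)=-57272, a(12)=114616, a(13)=-229304; answer -229304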